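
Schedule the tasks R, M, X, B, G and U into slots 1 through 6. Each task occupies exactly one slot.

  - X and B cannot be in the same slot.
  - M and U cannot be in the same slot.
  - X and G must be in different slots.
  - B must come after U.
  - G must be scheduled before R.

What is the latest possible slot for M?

6

M at 6 is achievable: G -> 1; R -> 2; B -> 2; M -> 6; U -> 1; X -> 3.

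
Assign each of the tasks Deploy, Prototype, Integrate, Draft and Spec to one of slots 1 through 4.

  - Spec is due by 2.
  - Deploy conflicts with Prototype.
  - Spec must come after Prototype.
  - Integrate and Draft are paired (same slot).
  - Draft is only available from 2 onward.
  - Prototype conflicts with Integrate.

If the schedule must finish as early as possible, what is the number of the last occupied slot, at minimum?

The precedence chain requires at least 2 distinct slots.
2 works (last occupied slot: 2): for example Prototype=1; Integrate=2; Spec=2; Deploy=2; Draft=2.

2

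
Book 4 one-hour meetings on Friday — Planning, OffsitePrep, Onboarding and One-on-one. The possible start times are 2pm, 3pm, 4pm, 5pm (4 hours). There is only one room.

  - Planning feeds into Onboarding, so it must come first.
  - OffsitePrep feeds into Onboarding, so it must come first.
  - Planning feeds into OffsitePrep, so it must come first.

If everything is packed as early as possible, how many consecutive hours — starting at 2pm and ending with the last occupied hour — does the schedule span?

4

The precedence chain requires at least 3 distinct hours.
With at most 1 per hour and 4 meetings, at least 4 hours are needed.
4 works (last occupied hour: 5pm): for example OffsitePrep -> 3pm, One-on-one -> 5pm, Onboarding -> 4pm, Planning -> 2pm.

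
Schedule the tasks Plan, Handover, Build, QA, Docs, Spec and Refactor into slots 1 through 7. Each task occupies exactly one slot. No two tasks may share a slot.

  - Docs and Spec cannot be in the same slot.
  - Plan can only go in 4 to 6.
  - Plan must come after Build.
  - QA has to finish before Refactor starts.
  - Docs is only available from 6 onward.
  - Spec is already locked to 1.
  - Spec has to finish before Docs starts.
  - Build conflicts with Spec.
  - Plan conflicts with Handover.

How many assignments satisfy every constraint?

Splitting on Plan: it can be 4 (12), 5 (18), 6 (12). Listing each branch's schedules as (Handover, Build, QA, Docs, Spec, Refactor):
Plan=4: (2,3,5,6,1,7) (2,3,5,7,1,6) (3,2,5,6,1,7) (3,2,5,7,1,6) (5,2,3,6,1,7) (5,2,3,7,1,6) (5,3,2,6,1,7) (5,3,2,7,1,6) (6,2,3,7,1,5) (6,3,2,7,1,5) (7,2,3,6,1,5) (7,3,2,6,1,5) — 12.
Plan=5: (2,3,4,6,1,7) (2,3,4,7,1,6) (2,4,3,6,1,7) (2,4,3,7,1,6) (3,2,4,6,1,7) (3,2,4,7,1,6) (3,4,2,6,1,7) (3,4,2,7,1,6) (4,2,3,6,1,7) (4,2,3,7,1,6) (4,3,2,6,1,7) (4,3,2,7,1,6) (6,2,3,7,1,4) (6,3,2,7,1,4) (6,4,2,7,1,3) (7,2,3,6,1,4) (7,3,2,6,1,4) (7,4,2,6,1,3) — 18.
Plan=6: (2,3,4,7,1,5) (2,4,3,7,1,5) (2,5,3,7,1,4) (3,2,4,7,1,5) (3,4,2,7,1,5) (3,5,2,7,1,4) (4,2,3,7,1,5) (4,3,2,7,1,5) (4,5,2,7,1,3) (5,2,3,7,1,4) (5,3,2,7,1,4) (5,4,2,7,1,3) — 12.
Summing: 12 + 18 + 12 = 42.

42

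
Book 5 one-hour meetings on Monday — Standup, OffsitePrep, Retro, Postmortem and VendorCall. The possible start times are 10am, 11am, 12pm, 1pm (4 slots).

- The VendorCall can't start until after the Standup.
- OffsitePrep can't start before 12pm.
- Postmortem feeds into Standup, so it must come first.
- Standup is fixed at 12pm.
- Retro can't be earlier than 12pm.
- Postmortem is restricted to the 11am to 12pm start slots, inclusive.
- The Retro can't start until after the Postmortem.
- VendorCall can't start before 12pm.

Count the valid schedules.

Enumerating: VendorCall in 1pm; Retro in 12pm; Postmortem in 11am; OffsitePrep in 12pm; Standup in 12pm | Retro in 12pm, OffsitePrep in 1pm, Standup in 12pm, VendorCall in 1pm, Postmortem in 11am | Standup -> 12pm; Postmortem -> 11am; Retro -> 1pm; VendorCall -> 1pm; OffsitePrep -> 12pm | OffsitePrep in 1pm; Standup in 12pm; Postmortem in 11am; Retro in 1pm; VendorCall in 1pm.

4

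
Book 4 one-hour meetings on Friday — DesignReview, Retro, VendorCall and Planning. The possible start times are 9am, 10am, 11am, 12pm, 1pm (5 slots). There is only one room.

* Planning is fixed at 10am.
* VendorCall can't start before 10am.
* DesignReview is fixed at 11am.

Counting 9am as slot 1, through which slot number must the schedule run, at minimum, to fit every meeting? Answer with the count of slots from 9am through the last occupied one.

4

With at most 1 per slot and 4 meetings, at least 4 slots are needed.
DesignReview can't be placed before 11am — that is slot 3 counting from 9am — so the schedule must run through at least 3 slots.
4 works (last occupied slot: 12pm): for example Planning=10am, VendorCall=12pm, DesignReview=11am, Retro=9am.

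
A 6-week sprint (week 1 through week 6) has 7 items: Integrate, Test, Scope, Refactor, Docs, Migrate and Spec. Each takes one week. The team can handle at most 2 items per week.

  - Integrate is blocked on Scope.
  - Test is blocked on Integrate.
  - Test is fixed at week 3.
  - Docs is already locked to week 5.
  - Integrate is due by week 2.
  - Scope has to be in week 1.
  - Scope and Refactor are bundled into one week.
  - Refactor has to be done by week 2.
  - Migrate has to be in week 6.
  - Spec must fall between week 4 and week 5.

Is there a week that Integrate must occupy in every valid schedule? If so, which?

Scope is fixed at week 1 and must come before Integrate, so Integrate is at least week 2.
Test is fixed at week 3 and must come after Integrate, so Integrate is at most week 2.
So Integrate must be week 2.

week 2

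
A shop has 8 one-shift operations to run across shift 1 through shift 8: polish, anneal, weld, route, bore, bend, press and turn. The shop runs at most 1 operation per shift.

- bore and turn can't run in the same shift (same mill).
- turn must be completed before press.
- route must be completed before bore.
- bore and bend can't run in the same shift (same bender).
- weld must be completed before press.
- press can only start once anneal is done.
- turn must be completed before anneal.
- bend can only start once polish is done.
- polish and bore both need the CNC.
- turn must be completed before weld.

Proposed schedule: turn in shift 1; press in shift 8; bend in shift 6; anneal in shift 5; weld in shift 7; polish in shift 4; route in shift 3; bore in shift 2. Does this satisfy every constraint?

press can only start once anneal is done — holds.
bore and turn can't run in the same shift (same mill) — holds.
polish and bore both need the CNC — holds.
turn must be completed before weld — holds.
weld must be completed before press — holds.
route must be completed before bore — violated.
bore and bend can't run in the same shift (same bender) — holds.
bend can only start once polish is done — holds.
The shop runs at most 1 operation per shift — holds.
turn must be completed before press — holds.
turn must be completed before anneal — holds.

No. route must be completed before bore is not satisfied.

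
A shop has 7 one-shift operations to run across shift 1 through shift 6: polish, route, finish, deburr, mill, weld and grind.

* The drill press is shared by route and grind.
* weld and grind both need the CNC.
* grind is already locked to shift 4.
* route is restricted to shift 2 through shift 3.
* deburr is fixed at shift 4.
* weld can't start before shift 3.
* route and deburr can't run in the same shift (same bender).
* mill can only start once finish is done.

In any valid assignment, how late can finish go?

shift 5

Downstream work caps finish at shift 5.
finish at shift 5 is achievable: mill -> shift 6, finish -> shift 5, deburr -> shift 4, polish -> shift 1, grind -> shift 4, weld -> shift 3, route -> shift 2.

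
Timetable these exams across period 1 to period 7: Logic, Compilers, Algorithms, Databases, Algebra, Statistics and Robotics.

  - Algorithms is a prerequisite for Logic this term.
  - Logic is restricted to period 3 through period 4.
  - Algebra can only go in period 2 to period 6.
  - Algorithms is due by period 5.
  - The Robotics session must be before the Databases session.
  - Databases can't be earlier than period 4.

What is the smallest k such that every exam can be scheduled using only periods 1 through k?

4

The precedence chain requires at least 2 distinct periods.
Databases can't be placed before period 4, so the schedule must run through at least period 4.
4 works (last occupied period: period 4): for example Algorithms=period 1; Compilers=period 1; Robotics=period 1; Algebra=period 2; Logic=period 3; Databases=period 4; Statistics=period 1.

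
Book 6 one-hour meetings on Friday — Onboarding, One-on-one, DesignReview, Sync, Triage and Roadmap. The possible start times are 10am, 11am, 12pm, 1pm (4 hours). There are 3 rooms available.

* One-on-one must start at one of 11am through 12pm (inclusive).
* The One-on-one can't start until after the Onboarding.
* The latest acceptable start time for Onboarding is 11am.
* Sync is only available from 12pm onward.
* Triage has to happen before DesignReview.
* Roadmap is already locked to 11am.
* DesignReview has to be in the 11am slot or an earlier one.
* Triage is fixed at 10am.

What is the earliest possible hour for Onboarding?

10am

Onboarding's own window allows nothing later than 11am.
Onboarding at 10am is achievable: DesignReview in 11am, Triage in 10am, One-on-one in 11am, Onboarding in 10am, Sync in 12pm, Roadmap in 11am.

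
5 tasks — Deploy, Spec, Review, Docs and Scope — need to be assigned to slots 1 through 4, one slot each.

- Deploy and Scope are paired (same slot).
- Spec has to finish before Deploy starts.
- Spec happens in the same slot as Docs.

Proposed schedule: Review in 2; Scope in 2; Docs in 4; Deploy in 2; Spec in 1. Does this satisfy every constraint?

No — it violates: Spec happens in the same slot as Docs

Spec happens in the same slot as Docs — violated.
Deploy and Scope are paired (same slot) — holds.
Spec has to finish before Deploy starts — holds.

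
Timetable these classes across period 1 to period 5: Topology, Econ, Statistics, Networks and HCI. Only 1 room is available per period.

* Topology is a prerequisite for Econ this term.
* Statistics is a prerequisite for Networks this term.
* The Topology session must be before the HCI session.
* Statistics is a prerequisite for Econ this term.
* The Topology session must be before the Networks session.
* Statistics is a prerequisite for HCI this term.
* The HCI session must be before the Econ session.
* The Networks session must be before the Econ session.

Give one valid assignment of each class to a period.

Statistics in period 2; Networks in period 3; Econ in period 5; Topology in period 1; HCI in period 4

Checking: Topology(period 1) before Econ(period 5); Statistics(period 2) before Networks(period 3); Topology(period 1) before Networks(period 3); Topology(period 1) before HCI(period 4); Statistics(period 2) before Econ(period 5); Statistics(period 2) before HCI(period 4); Networks(period 3) before Econ(period 5); HCI(period 4) before Econ(period 5); max 1 per period (cap 1).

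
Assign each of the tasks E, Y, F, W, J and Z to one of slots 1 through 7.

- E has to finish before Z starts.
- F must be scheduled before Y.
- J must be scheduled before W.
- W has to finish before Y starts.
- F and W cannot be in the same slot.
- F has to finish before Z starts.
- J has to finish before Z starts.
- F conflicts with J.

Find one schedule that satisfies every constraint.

Z in 3; J in 2; Y in 4; F in 1; E in 1; W in 3

Checking: J(2) before W(3); J(2) before Z(3); F(1) before Z(3); E(1) before Z(3); F(1) before Y(4); W(3) before Y(4); F(1) != J(2); F(1) != W(3).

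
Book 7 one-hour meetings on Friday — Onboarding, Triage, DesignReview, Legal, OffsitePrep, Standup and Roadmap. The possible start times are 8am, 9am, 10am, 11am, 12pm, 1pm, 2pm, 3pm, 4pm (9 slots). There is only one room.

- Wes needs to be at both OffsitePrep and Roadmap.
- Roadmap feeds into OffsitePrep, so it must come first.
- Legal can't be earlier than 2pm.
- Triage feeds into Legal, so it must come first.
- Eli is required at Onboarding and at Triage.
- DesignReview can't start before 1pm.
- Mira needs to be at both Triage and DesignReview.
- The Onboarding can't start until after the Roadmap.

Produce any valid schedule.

DesignReview -> 1pm, Onboarding -> 9am, Legal -> 2pm, OffsitePrep -> 11am, Triage -> 10am, Roadmap -> 8am, Standup -> 12pm

Checking: Triage(10am) before Legal(2pm); Roadmap(8am) before Onboarding(9am); Roadmap(8am) before OffsitePrep(11am); Triage(10am) != DesignReview(1pm); Onboarding(9am) != Triage(10am); OffsitePrep(11am) != Roadmap(8am); DesignReview=1pm in [1pm,4pm]; Legal=2pm in [2pm,4pm]; max 1 per slot (cap 1).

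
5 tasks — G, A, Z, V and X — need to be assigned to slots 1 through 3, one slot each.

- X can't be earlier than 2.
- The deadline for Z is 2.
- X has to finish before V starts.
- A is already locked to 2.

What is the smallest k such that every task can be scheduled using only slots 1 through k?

3 slots

The precedence chain requires at least 2 distinct slots.
Propagating the time windows through the other constraints, V can't land before 3, so the schedule must run through at least slot 3.
3 works (last occupied slot: 3): for example V in 3; X in 2; G in 1; Z in 1; A in 2.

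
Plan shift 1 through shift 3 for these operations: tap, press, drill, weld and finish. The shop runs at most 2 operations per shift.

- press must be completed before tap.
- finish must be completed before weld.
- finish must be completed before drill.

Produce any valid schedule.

tap in shift 2, press in shift 1, weld in shift 3, finish in shift 1, drill in shift 2

Checking: press(shift 1) before tap(shift 2); finish(shift 1) before drill(shift 2); finish(shift 1) before weld(shift 3); max 2 per shift (cap 2).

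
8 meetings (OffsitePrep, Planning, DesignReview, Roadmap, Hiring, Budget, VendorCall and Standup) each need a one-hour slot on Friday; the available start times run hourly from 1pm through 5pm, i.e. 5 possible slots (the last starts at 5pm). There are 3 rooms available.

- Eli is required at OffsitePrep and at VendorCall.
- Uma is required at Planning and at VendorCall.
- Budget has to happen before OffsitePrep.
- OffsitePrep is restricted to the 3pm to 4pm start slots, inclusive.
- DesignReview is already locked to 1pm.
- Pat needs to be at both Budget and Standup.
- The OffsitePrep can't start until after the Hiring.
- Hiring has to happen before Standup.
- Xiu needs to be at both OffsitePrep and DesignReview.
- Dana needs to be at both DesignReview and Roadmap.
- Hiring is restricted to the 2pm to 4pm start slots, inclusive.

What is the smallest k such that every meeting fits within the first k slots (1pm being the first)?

The precedence chain requires at least 2 distinct slots.
With at most 3 per slot and 8 meetings, at least 3 slots are needed.
OffsitePrep can't be placed before 3pm — that is slot 3 counting from 1pm — so the schedule must run through at least 3 slots.
3 works (last occupied slot: 3pm): for example Budget=1pm, OffsitePrep=3pm, Standup=3pm, DesignReview=1pm, Roadmap=2pm, Hiring=2pm, Planning=1pm, VendorCall=2pm.

3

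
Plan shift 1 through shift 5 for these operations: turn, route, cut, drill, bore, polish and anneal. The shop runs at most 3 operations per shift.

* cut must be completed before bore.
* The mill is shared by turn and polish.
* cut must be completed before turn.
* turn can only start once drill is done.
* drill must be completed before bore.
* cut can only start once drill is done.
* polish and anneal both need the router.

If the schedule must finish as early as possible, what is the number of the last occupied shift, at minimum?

shift 3

The precedence chain requires at least 3 distinct shifts.
With at most 3 per shift and 7 operations, at least 3 shifts are needed.
3 works (last occupied shift: shift 3): for example cut in shift 2; turn in shift 3; polish in shift 1; anneal in shift 2; drill in shift 1; route in shift 1; bore in shift 3.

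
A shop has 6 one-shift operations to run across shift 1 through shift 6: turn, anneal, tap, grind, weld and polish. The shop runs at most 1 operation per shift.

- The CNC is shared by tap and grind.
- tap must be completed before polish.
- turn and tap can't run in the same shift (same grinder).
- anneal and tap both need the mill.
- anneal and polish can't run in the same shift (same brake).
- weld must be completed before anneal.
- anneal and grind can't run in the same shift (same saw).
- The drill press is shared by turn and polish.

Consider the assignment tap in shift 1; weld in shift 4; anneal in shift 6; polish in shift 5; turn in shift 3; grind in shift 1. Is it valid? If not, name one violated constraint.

No. The CNC is shared by tap and grind is not satisfied.

The CNC is shared by tap and grind — violated.
anneal and polish can't run in the same shift (same brake) — holds.
weld must be completed before anneal — holds.
anneal and tap both need the mill — holds.
tap must be completed before polish — holds.
The shop runs at most 1 operation per shift — violated.
The drill press is shared by turn and polish — holds.
anneal and grind can't run in the same shift (same saw) — holds.
turn and tap can't run in the same shift (same grinder) — holds.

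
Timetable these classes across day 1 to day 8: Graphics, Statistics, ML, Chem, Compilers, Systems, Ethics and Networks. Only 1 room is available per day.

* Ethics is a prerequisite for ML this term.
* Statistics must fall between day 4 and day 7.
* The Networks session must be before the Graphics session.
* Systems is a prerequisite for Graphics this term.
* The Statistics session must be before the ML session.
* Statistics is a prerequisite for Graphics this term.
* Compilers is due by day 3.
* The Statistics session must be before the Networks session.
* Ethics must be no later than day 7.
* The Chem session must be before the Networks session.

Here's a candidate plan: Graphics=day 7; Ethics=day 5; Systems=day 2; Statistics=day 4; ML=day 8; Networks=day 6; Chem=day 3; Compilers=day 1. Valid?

Yes, all constraints hold

Systems is a prerequisite for Graphics this term — holds.
The Statistics session must be before the ML session — holds.
Ethics is a prerequisite for ML this term — holds.
The Chem session must be before the Networks session — holds.
Only 1 room is available per day — holds.
The Networks session must be before the Graphics session — holds.
Ethics must be no later than day 7 — holds.
Statistics must fall between day 4 and day 7 — holds.
Statistics is a prerequisite for Graphics this term — holds.
The Statistics session must be before the Networks session — holds.
Compilers is due by day 3 — holds.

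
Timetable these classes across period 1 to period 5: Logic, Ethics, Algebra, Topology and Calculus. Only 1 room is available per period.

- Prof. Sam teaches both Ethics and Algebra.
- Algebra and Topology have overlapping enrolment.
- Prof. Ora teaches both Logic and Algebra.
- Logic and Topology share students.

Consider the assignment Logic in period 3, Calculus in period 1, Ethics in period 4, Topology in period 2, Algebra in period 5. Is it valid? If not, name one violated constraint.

Valid

Algebra and Topology have overlapping enrolment — holds.
Logic and Topology share students — holds.
Prof. Sam teaches both Ethics and Algebra — holds.
Only 1 room is available per period — holds.
Prof. Ora teaches both Logic and Algebra — holds.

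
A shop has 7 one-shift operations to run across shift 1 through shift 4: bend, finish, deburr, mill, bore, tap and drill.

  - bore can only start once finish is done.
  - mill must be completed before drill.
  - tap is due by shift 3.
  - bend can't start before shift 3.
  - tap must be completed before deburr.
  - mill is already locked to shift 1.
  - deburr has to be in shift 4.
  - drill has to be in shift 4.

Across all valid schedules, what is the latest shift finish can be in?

shift 3

Downstream work caps finish at shift 3.
finish at shift 3 is achievable: mill in shift 1; deburr in shift 4; finish in shift 3; bend in shift 3; bore in shift 4; tap in shift 1; drill in shift 4.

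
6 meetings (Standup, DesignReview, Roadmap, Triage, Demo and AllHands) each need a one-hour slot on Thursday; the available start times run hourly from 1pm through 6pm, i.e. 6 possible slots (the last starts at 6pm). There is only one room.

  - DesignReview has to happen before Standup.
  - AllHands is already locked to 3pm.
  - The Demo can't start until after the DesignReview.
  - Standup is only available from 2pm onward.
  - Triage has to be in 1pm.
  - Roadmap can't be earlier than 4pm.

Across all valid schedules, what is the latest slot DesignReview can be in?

Downstream work caps DesignReview at 5pm.
DesignReview at 2pm is achievable: Roadmap in 4pm, Demo in 6pm, AllHands in 3pm, Triage in 1pm, Standup in 5pm, DesignReview in 2pm.
Nothing later works — the capacity limit rule out every slot after 2pm.

2pm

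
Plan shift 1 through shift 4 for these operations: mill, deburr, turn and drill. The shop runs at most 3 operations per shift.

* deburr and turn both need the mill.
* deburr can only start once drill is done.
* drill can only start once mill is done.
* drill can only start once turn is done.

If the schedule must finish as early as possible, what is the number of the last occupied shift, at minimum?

shift 3

The precedence chain requires at least 3 distinct shifts.
With at most 3 per shift and 4 operations, at least 2 shifts are needed.
3 works (last occupied shift: shift 3): for example deburr -> shift 3, turn -> shift 1, mill -> shift 1, drill -> shift 2.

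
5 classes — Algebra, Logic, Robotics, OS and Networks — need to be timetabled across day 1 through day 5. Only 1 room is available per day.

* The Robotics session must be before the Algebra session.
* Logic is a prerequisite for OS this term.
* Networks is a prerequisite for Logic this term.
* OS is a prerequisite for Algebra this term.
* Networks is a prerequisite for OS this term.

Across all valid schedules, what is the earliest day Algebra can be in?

Precedence pushes Algebra to at least day 4.
Algebra at day 5 is achievable: OS in day 3; Algebra in day 5; Robotics in day 4; Logic in day 2; Networks in day 1.
Nothing earlier works — the capacity limit rule out every day before day 5.

day 5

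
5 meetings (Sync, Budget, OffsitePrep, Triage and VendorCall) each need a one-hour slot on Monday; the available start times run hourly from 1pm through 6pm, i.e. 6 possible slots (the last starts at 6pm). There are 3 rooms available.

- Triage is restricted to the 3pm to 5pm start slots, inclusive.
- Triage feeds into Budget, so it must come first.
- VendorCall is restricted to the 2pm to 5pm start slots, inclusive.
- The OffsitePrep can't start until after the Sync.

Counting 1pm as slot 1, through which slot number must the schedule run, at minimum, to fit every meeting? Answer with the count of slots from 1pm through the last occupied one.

The precedence chain requires at least 2 distinct slots.
With at most 3 per slot and 5 meetings, at least 2 slots are needed.
Propagating the time windows through the other constraints, Budget can't land before 4pm — that is slot 4 counting from 1pm — so the schedule must run through at least 4 slots.
4 works (last occupied slot: 4pm): for example Sync=1pm; Triage=3pm; VendorCall=2pm; OffsitePrep=2pm; Budget=4pm.

4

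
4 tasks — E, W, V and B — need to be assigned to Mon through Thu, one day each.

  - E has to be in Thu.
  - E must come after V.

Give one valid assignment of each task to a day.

V=Mon; E=Thu; B=Mon; W=Mon

Checking: V(Mon) before E(Thu); E=Thu in [Thu,Thu].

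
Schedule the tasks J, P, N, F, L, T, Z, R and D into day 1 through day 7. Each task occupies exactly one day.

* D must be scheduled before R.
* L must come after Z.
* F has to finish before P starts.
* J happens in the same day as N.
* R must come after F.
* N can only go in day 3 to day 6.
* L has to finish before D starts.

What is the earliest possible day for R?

Precedence pushes R to at least day 4.
R at day 4 is achievable: P=day 2, F=day 1, L=day 2, J=day 3, N=day 3, R=day 4, D=day 3, T=day 1, Z=day 1.

day 4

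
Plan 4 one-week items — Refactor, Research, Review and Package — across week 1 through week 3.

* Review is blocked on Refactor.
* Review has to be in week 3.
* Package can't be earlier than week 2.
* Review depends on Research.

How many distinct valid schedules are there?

Splitting on Refactor: it can be week 1 (4), week 2 (4). Listing each branch's schedules as (Research, Review, Package) by week number:
Refactor=week 1: (1,3,2) (1,3,3) (2,3,2) (2,3,3) — 4.
Refactor=week 2: (1,3,2) (1,3,3) (2,3,2) (2,3,3) — 4.
Summing: 4 + 4 = 8.

8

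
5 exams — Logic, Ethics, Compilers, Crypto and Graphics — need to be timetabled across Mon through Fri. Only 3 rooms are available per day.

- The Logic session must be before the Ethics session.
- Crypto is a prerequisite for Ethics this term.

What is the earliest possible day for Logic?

Downstream work caps Logic at Thu.
Logic at Mon is achievable: Compilers -> Mon; Logic -> Mon; Ethics -> Tue; Graphics -> Tue; Crypto -> Mon.

Mon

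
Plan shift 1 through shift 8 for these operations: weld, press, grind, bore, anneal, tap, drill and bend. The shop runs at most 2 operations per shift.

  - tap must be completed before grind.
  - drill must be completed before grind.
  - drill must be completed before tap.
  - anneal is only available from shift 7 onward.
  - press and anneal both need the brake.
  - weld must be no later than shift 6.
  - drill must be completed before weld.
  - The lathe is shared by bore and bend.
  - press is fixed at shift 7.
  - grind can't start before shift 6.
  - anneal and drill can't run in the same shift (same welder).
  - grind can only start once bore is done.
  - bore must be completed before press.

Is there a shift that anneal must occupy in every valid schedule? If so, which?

shift 8

anneal's window is shift 7–shift 8.
press is fixed at shift 7, and anneal can't share a shift with press.
So anneal must be shift 8.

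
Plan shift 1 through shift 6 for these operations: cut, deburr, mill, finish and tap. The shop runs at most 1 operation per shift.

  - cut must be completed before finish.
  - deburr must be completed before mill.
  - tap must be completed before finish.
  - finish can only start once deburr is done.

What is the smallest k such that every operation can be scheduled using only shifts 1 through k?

The precedence chain requires at least 2 distinct shifts.
With at most 1 per shift and 5 operations, at least 5 shifts are needed.
5 works (last occupied shift: shift 5): for example finish -> shift 4; mill -> shift 5; tap -> shift 3; cut -> shift 2; deburr -> shift 1.

5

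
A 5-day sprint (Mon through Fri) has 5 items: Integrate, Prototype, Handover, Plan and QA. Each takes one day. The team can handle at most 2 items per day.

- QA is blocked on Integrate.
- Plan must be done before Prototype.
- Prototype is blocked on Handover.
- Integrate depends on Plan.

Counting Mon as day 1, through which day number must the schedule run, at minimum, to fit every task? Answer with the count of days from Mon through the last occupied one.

The precedence chain requires at least 3 distinct days.
With at most 2 per day and 5 tasks, at least 3 days are needed.
3 works (last occupied day: Wed): for example QA -> Wed, Prototype -> Tue, Integrate -> Tue, Plan -> Mon, Handover -> Mon.

3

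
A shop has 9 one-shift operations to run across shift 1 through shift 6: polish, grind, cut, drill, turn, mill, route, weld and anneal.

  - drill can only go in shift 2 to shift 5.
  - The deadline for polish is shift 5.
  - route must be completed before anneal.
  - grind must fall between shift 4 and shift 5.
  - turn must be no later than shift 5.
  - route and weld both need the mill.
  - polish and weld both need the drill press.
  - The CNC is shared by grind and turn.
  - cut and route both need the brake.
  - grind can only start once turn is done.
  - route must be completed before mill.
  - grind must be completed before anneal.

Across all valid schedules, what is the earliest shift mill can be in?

Precedence pushes mill to at least shift 2.
mill at shift 2 is achievable: grind=shift 4, route=shift 1, turn=shift 1, cut=shift 2, mill=shift 2, polish=shift 1, weld=shift 2, anneal=shift 5, drill=shift 2.

shift 2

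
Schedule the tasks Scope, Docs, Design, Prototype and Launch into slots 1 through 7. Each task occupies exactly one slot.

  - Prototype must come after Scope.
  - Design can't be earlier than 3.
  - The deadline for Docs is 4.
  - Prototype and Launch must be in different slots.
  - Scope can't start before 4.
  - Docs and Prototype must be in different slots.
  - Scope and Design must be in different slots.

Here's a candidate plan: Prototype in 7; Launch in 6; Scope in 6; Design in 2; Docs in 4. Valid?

No — it violates: Design can't be earlier than 3

Docs and Prototype must be in different slots — holds.
The deadline for Docs is 4 — holds.
Scope can't start before 4 — holds.
Prototype and Launch must be in different slots — holds.
Scope and Design must be in different slots — holds.
Prototype must come after Scope — holds.
Design can't be earlier than 3 — violated.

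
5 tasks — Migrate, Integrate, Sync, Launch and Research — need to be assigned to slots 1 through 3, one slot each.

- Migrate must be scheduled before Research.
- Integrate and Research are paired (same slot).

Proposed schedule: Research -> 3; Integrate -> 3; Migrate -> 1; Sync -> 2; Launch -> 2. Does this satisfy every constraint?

Valid

Integrate and Research are paired (same slot) — holds.
Migrate must be scheduled before Research — holds.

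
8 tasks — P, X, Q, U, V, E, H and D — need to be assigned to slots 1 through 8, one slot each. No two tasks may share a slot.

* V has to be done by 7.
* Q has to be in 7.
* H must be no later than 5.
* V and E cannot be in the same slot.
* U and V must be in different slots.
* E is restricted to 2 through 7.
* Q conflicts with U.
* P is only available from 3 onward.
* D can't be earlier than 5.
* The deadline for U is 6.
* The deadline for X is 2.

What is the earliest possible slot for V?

V's own window allows nothing later than 7.
V at 1 is achievable: H=3; P=8; D=5; U=4; V=1; E=6; Q=7; X=2.

1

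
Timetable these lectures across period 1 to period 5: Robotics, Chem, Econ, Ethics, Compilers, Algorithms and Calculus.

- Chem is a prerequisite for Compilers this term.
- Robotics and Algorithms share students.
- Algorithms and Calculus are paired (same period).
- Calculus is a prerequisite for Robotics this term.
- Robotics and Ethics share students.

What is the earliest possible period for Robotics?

Precedence pushes Robotics to at least period 2.
Robotics at period 2 is achievable: Chem in period 1, Compilers in period 2, Econ in period 1, Algorithms in period 1, Calculus in period 1, Ethics in period 1, Robotics in period 2.

period 2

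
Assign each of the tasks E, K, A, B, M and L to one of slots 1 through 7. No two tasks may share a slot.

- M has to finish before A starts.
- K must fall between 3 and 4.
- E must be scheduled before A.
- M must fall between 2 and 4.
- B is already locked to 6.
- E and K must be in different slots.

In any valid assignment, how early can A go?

3

Precedence pushes A to at least 3.
A at 3 is achievable: L in 5, E in 1, K in 4, B in 6, M in 2, A in 3.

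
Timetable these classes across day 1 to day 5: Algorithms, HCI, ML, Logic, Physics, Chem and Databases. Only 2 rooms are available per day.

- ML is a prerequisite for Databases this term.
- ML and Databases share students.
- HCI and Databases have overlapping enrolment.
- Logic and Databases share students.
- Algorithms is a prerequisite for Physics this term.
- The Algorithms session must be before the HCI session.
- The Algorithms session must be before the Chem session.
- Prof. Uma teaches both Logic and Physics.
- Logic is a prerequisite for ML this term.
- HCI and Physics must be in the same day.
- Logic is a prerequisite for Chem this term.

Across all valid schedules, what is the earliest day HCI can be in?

Precedence pushes HCI to at least day 2.
HCI at day 2 is achievable: Chem=day 3, ML=day 3, Algorithms=day 1, Physics=day 2, Databases=day 4, Logic=day 1, HCI=day 2.

day 2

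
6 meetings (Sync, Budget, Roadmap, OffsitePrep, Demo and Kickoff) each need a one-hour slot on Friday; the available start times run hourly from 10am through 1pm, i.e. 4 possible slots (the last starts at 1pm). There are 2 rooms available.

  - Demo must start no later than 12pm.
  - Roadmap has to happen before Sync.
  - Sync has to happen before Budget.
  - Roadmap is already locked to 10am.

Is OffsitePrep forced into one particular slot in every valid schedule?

No

OffsitePrep can be 10am (e.g. Demo in 11am, Roadmap in 10am, Sync in 11am, Kickoff in 12pm, Budget in 12pm, OffsitePrep in 10am) or 11am (e.g. Budget in 12pm, OffsitePrep in 11am, Kickoff in 12pm, Roadmap in 10am, Demo in 10am, Sync in 11am).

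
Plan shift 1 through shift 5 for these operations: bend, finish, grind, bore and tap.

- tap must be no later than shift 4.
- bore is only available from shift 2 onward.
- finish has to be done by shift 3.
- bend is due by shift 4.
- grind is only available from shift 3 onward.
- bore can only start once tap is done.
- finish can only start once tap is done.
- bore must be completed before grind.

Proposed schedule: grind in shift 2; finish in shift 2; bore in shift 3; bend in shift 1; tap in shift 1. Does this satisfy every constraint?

bore can only start once tap is done — holds.
bend is due by shift 4 — holds.
finish can only start once tap is done — holds.
grind is only available from shift 3 onward — violated.
tap must be no later than shift 4 — holds.
finish has to be done by shift 3 — holds.
bore is only available from shift 2 onward — holds.
bore must be completed before grind — violated.

Invalid. bore must be completed before grind.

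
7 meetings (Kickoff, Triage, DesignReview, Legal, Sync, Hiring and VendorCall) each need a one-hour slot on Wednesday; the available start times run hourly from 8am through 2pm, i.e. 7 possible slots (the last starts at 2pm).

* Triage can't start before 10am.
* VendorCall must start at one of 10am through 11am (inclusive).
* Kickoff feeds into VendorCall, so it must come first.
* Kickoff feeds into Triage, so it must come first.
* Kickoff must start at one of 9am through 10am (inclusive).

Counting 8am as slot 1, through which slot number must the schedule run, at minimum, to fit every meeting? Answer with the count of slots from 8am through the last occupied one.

The precedence chain requires at least 2 distinct slots.
Triage can't be placed before 10am — that is slot 3 counting from 8am — so the schedule must run through at least 3 slots.
3 works (last occupied slot: 10am): for example VendorCall=10am, Kickoff=9am, DesignReview=8am, Legal=8am, Triage=10am, Sync=8am, Hiring=8am.

3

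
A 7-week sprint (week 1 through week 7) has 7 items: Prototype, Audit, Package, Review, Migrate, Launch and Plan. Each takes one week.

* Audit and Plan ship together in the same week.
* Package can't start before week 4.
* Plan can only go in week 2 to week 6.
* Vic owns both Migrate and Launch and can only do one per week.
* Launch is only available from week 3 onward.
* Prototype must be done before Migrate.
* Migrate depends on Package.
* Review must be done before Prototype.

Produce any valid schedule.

Package in week 4, Launch in week 3, Plan in week 2, Prototype in week 2, Review in week 1, Migrate in week 5, Audit in week 2

Checking: Review(week 1) before Prototype(week 2); Package(week 4) before Migrate(week 5); Prototype(week 2) before Migrate(week 5); Migrate(week 5) != Launch(week 3); Audit = Plan = week 2; Plan=week 2 in [week 2,week 6]; Package=week 4 in [week 4,week 7]; Launch=week 3 in [week 3,week 7].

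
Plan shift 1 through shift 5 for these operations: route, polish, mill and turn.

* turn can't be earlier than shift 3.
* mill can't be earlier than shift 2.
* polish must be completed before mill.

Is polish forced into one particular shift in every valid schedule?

No

polish can be shift 1 (e.g. polish in shift 1; mill in shift 2; turn in shift 3; route in shift 1) or shift 2 (e.g. mill in shift 3, polish in shift 2, turn in shift 3, route in shift 1).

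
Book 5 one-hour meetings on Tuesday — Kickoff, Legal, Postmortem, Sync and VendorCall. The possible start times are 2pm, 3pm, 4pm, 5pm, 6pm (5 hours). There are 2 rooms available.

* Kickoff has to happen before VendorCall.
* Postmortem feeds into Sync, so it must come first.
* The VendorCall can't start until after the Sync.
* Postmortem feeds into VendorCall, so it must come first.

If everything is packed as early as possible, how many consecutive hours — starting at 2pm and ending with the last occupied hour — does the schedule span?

The precedence chain requires at least 3 distinct hours.
With at most 2 per hour and 5 meetings, at least 3 hours are needed.
3 works (last occupied hour: 4pm): for example Postmortem -> 2pm, VendorCall -> 4pm, Sync -> 3pm, Kickoff -> 2pm, Legal -> 3pm.

3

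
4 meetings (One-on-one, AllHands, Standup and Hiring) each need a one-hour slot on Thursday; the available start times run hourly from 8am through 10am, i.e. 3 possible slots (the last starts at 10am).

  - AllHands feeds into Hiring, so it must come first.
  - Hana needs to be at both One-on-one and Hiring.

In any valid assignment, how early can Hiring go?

Precedence pushes Hiring to at least 9am.
Hiring at 9am is achievable: Standup in 8am; One-on-one in 8am; Hiring in 9am; AllHands in 8am.

9am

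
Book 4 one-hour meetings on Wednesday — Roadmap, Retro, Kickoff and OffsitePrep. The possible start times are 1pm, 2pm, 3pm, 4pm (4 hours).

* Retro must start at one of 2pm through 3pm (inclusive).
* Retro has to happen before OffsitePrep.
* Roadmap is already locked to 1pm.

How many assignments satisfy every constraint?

12

Splitting on Retro: it can be 2pm (8), 3pm (4). Listing each branch's schedules as (Roadmap, Kickoff, OffsitePrep):
Retro=2pm: (1pm,1pm,3pm) (1pm,1pm,4pm) (1pm,2pm,3pm) (1pm,2pm,4pm) (1pm,3pm,3pm) (1pm,3pm,4pm) (1pm,4pm,3pm) (1pm,4pm,4pm) — 8.
Retro=3pm: (1pm,1pm,4pm) (1pm,2pm,4pm) (1pm,3pm,4pm) (1pm,4pm,4pm) — 4.
Summing: 8 + 4 = 12.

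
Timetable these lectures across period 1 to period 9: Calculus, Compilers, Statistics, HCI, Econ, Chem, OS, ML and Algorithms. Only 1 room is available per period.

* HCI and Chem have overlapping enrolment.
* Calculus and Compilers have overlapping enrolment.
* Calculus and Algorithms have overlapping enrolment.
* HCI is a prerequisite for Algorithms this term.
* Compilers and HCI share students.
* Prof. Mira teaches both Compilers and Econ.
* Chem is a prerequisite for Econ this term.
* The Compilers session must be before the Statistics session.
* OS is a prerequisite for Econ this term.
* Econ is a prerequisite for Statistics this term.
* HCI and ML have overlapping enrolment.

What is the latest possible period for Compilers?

period 8

Downstream work caps Compilers at period 8.
Compilers at period 8 is achievable: Econ in period 3, Compilers in period 8, Chem in period 1, Calculus in period 6, Statistics in period 9, ML in period 7, HCI in period 4, Algorithms in period 5, OS in period 2.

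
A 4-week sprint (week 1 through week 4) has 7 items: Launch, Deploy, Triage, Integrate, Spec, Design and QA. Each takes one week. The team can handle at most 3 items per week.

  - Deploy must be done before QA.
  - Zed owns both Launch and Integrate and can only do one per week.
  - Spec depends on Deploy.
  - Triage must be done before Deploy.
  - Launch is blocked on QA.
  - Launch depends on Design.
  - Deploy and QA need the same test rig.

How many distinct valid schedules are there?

17

Splitting on Integrate: it can be week 1 (6), week 2 (6), week 3 (5). Listing each branch's schedules as (Launch, Deploy, Triage, Spec, Design, QA) by week number:
Integrate=week 1: (4,2,1,3,1,3) (4,2,1,3,2,3) (4,2,1,3,3,3) (4,2,1,4,1,3) (4,2,1,4,2,3) (4,2,1,4,3,3) — 6.
Integrate=week 2: (4,2,1,3,1,3) (4,2,1,3,2,3) (4,2,1,3,3,3) (4,2,1,4,1,3) (4,2,1,4,2,3) (4,2,1,4,3,3) — 6.
Integrate=week 3: (4,2,1,3,1,3) (4,2,1,3,2,3) (4,2,1,4,1,3) (4,2,1,4,2,3) (4,2,1,4,3,3) — 5.
Summing: 6 + 6 + 5 = 17.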